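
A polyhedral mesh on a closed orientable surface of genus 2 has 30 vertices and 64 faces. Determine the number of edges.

96

For a closed orientable surface of genus 2, χ = 2 − 2·2 = -2.
E = V + F − (-2) = 30 + 64 − (-2) = 96.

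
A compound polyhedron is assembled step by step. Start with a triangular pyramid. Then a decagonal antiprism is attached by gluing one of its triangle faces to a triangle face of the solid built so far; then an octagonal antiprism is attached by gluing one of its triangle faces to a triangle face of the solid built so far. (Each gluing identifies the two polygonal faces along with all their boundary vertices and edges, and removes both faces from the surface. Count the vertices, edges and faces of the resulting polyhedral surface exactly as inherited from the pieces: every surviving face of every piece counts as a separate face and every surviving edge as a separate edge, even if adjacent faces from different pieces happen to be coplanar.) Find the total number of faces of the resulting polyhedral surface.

40

A triangular pyramid: V=4, E=6, F=4.
Attach a decagonal antiprism (V=20, E=40, F=22) along a 3-gon: merge 3 vertices and 3 edges, delete both glued faces → V=21, E=43, F=24.
Attach an octagonal antiprism (V=16, E=32, F=18) along a 3-gon: merge 3 vertices and 3 edges, delete both glued faces → V=34, E=72, F=40.
Check: V − E + F = 34 − 72 + 40 = 2.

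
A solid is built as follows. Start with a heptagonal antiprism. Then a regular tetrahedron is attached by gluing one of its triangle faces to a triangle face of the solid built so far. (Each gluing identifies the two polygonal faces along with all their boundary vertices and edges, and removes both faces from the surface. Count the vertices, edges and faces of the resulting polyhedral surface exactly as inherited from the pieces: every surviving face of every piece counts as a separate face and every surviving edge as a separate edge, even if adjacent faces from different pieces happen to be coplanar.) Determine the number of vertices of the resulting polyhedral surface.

A heptagonal antiprism: V=14, E=28, F=16.
Attach a regular tetrahedron (V=4, E=6, F=4) along a 3-gon: merge 3 vertices and 3 edges, delete both glued faces → V=15, E=31, F=18.
Check: V − E + F = 15 − 31 + 18 = 2.

15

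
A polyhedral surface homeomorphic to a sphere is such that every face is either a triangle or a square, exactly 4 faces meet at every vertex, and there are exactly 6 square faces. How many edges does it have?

24

Let x be the number of triangles; then F = 6 + x.
Edge–face incidences: 2E = 4·6 + 3·x = 24 + 3x.
Every vertex has degree 4, so 4V = 2E.
Euler: V − E + F = 2 ⇒ (2E)/4 − E + (6 + x) = 2.
Multiply by 8: 2·(2E) − 4·(2E) + 8·(6 + x) = 16, i.e. 48 + 8x − 2·(24 + 3x) = 16.
Collecting terms: 2x = 16, so x = 8.
Then 2E = 24 + 3·8 = 48, so E = 24, V = 2E/4 = 12, F = 6 + 8 = 14.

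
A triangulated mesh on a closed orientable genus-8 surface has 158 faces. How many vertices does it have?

65

χ = 2 − 2·8 = -14, and every face is a triangle so 3F = 2E.
E = 3·158/2 = 237. Then V = -14 + E − F = -14 + 237 − 158 = 65.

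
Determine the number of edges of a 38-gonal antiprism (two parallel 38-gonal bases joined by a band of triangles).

152

An antiprism on an n-gon has two n-gon caps and 2n triangles: V = 2·38 = 76, E = 4·38 = 152, F = 2·38 + 2 = 78.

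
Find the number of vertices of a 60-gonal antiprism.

An antiprism on an n-gon has two n-gon caps and 2n triangles: V = 2·60 = 120, E = 4·60 = 240, F = 2·60 + 2 = 122.
Check: V − E + F = 120 − 240 + 122 = 2.

120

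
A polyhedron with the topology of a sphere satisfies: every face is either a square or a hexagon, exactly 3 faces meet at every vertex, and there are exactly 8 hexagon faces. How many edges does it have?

36

Let x be the number of squares; then F = 8 + x.
Edge–face incidences: 2E = 6·8 + 4·x = 48 + 4x.
Every vertex has degree 3, so 3V = 2E.
Euler: V − E + F = 2 ⇒ (2E)/3 − E + (8 + x) = 2.
Multiply by 6: 2·(2E) − 3·(2E) + 6·(8 + x) = 12, i.e. 48 + 6x − (48 + 4x) = 12.
Collecting terms: 2x = 12, so x = 6.
Then 2E = 48 + 4·6 = 72, so E = 36, V = 2E/3 = 24, F = 8 + 6 = 14.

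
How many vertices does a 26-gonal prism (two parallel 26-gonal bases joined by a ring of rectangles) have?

A prism on an n-gon has two n-gon bases and n rectangular sides: V = 2·26 = 52, E = 3·26 = 78, F = 26 + 2 = 28.
Check: V − E + F = 52 − 78 + 28 = 2.

52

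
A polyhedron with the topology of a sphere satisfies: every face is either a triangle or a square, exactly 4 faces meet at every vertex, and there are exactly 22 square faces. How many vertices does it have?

28

Let x be the number of triangles; then F = 22 + x.
Edge–face incidences: 2E = 4·22 + 3·x = 88 + 3x.
Every vertex has degree 4, so 4V = 2E.
Euler: V − E + F = 2 ⇒ (2E)/4 − E + (22 + x) = 2.
Multiply by 8: 2·(2E) − 4·(2E) + 8·(22 + x) = 16, i.e. 176 + 8x − 2·(88 + 3x) = 16.
Collecting terms: 2x = 16, so x = 8.
Then 2E = 88 + 3·8 = 112, so E = 56, V = 2E/4 = 28, F = 22 + 8 = 30.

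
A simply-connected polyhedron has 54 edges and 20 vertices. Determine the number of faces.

Here V − E + F = 2.
F = 2 − V + E = 2 − 20 + 54 = 36.

36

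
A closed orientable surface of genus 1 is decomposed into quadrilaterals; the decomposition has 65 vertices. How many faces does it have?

χ = 2 − 2·1 = 0, and every face is a square so 4F = 2E.
V − E + F = 0 with E = 4F/2 gives 65 − (4/2 − 1)·F = 0, so F = 65 and E = 130.

65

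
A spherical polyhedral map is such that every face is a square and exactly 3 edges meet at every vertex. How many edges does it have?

12

Each face has 4 edges and each edge borders two faces, so 2E = 4F.
Each vertex has degree 3, so 3V = 2E and hence V = 4F/3.
Euler: V − E + F = 2 ⇒ (4F/3) − (4F/2) + F = 2.
Multiply by 6: (8 − 12 + 6)F = 12, i.e. 2F = 12.
So F = 6, E = 4·6/2 = 12, V = 4·6/3 = 8.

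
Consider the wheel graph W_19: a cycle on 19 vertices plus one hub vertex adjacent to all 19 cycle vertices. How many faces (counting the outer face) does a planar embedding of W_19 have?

20

W_19 has V = 19 + 1 = 20 vertices and E = 2·19 = 38 edges.
By Euler's formula F = 2 − V + E = 2 − 20 + 38 = 20.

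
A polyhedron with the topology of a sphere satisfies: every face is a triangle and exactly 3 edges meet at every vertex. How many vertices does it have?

4

Each face has 3 edges and each edge borders two faces, so 2E = 3F.
Each vertex has degree 3, so 3V = 2E and hence V = 3F/3.
Euler: V − E + F = 2 ⇒ (3F/3) − (3F/2) + F = 2.
Multiply by 6: (6 − 9 + 6)F = 12, i.e. 3F = 12.
So F = 4, E = 3·4/2 = 6, V = 3·4/3 = 4.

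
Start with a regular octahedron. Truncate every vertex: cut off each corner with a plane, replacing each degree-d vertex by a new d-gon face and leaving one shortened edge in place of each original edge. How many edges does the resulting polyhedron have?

36

The base solid has V = 6, E = 12, F = 8.
Truncation replaces each original edge-end by a new vertex, so V′ = 2E = 24.
Each original edge survives, and each old vertex of degree d contributes d new edges; summing degrees gives Σd = 2E, so E′ = E + 2E = 3E = 36.
Each original face survives and each original vertex becomes one new face: F′ = F + V = 14.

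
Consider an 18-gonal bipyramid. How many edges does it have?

A bipyramid over an n-gon has 2n triangular faces and n + 2 vertices: V = 18 + 2 = 20, E = 3·18 = 54, F = 2·18 = 36.

54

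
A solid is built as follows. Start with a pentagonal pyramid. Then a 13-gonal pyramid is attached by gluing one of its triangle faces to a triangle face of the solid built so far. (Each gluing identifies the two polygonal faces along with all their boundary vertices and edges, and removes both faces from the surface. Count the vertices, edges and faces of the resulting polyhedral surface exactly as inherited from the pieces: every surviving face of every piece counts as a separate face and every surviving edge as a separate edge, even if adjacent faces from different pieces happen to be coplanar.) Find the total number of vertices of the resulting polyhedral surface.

17

A pentagonal pyramid: V=6, E=10, F=6.
Attach a 13-gonal pyramid (V=14, E=26, F=14) along a 3-gon: merge 3 vertices and 3 edges, delete both glued faces → V=17, E=33, F=18.
Check: V − E + F = 17 − 33 + 18 = 2.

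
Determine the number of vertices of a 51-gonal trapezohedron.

The n-trapezohedron (dual of the n-antiprism) has V = 2·51 + 2 = 104, E = 4·51 = 204, F = 2·51 = 102.

104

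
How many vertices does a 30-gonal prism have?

A prism on an n-gon has two n-gon bases and n rectangular sides: V = 2·30 = 60, E = 3·30 = 90, F = 30 + 2 = 32.
Check: V − E + F = 60 − 90 + 32 = 2.

60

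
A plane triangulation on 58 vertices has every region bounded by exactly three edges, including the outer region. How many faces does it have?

In a plane triangulation 3F = 2E and V − E + F = 2, so F = 2V − 4 = 2·58 − 4 = 112.

112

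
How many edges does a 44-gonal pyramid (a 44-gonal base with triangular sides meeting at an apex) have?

A pyramid on an n-gon base has one n-gon and n triangles: V = 44 + 1 = 45, E = 2·44 = 88, F = 44 + 1 = 45.
Check: V − E + F = 45 − 88 + 45 = 2.

88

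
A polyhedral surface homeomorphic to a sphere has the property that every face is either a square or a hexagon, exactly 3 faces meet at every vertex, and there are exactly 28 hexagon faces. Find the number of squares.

Let x be the number of squares; then F = 28 + x.
Edge–face incidences: 2E = 6·28 + 4·x = 168 + 4x.
Every vertex has degree 3, so 3V = 2E.
Euler: V − E + F = 2 ⇒ (2E)/3 − E + (28 + x) = 2.
Multiply by 6: 2·(2E) − 3·(2E) + 6·(28 + x) = 12, i.e. 168 + 6x − (168 + 4x) = 12.
Collecting terms: 2x = 12, so x = 6.
Then 2E = 168 + 4·6 = 192, so E = 96, V = 2E/3 = 64, F = 28 + 6 = 34.

6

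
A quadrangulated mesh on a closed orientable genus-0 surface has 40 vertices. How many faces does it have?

38

χ = 2 − 2·0 = 2, and every face is a square so 4F = 2E.
V − E + F = 2 with E = 4F/2 gives 40 − (4/2 − 1)·F = 2, so F = 38 and E = 76.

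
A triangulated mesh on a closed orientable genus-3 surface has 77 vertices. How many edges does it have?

χ = 2 − 2·3 = -4, and every face is a triangle so 3F = 2E.
V − E + F = -4 with E = 3F/2 gives 77 − (3/2 − 1)·F = -4, so F = 162 and E = 243.

243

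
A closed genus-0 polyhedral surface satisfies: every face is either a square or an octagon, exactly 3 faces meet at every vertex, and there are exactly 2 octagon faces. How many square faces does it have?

8

Let x be the number of squares; then F = 2 + x.
Edge–face incidences: 2E = 8·2 + 4·x = 16 + 4x.
Every vertex has degree 3, so 3V = 2E.
Euler: V − E + F = 2 ⇒ (2E)/3 − E + (2 + x) = 2.
Multiply by 6: 2·(2E) − 3·(2E) + 6·(2 + x) = 12, i.e. 12 + 6x − (16 + 4x) = 12.
Collecting terms: 2x − 4 = 12, so 2x = 16, so x = 8.
Then 2E = 16 + 4·8 = 48, so E = 24, V = 2E/3 = 16, F = 2 + 8 = 10.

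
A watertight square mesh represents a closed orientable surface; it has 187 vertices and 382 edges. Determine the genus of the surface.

Every face is a square and each edge borders two faces, so 4F = 2·382, giving F = 191.
χ = V − E + F = 187 − 382 + 191 = -4.
For a closed orientable surface χ = 2 − 2g, so g = (2 − (-4))/2 = 3.

3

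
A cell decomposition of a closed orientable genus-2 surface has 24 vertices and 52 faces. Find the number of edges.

78

For a closed orientable surface of genus 2, χ = 2 − 2·2 = -2.
E = V + F − (-2) = 24 + 52 − (-2) = 78.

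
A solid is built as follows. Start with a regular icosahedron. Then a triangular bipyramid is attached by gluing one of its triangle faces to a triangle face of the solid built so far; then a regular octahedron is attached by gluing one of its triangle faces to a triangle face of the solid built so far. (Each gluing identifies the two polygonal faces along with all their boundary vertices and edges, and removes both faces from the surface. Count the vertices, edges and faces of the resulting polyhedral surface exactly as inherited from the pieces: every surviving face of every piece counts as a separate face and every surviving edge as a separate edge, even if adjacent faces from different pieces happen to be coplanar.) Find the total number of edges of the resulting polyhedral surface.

A regular icosahedron: V=12, E=30, F=20.
Attach a triangular bipyramid (V=5, E=9, F=6) along a 3-gon: merge 3 vertices and 3 edges, delete both glued faces → V=14, E=36, F=24.
Attach a regular octahedron (V=6, E=12, F=8) along a 3-gon: merge 3 vertices and 3 edges, delete both glued faces → V=17, E=45, F=30.
Check: V − E + F = 17 − 45 + 30 = 2.

45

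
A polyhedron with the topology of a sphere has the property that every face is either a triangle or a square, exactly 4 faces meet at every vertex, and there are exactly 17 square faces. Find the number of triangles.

8

Let x be the number of triangles; then F = 17 + x.
Edge–face incidences: 2E = 4·17 + 3·x = 68 + 3x.
Every vertex has degree 4, so 4V = 2E.
Euler: V − E + F = 2 ⇒ (2E)/4 − E + (17 + x) = 2.
Multiply by 8: 2·(2E) − 4·(2E) + 8·(17 + x) = 16, i.e. 136 + 8x − 2·(68 + 3x) = 16.
Collecting terms: 2x = 16, so x = 8.
Then 2E = 68 + 3·8 = 92, so E = 46, V = 2E/4 = 23, F = 17 + 8 = 25.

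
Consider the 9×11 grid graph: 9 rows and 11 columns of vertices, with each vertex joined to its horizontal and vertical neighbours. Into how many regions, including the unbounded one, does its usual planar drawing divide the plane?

81

The grid has V = 9·11 = 99 vertices and E = 9·10 + 11·8 = 178 edges.
F = 2 − V + E = 2 − 99 + 178 = 81.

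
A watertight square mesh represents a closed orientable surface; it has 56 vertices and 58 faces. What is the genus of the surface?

Every face is a square, so 2E = 4·58 = 232, giving E = 116.
χ = V − E + F = 56 − 116 + 58 = -2.
For a closed orientable surface χ = 2 − 2g, so g = (2 − (-2))/2 = 2.

2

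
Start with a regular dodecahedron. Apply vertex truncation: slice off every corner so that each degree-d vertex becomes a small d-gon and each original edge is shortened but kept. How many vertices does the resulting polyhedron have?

The base solid has V = 20, E = 30, F = 12.
Truncation replaces each original edge-end by a new vertex, so V′ = 2E = 60.
Each original edge survives, and each old vertex of degree d contributes d new edges; summing degrees gives Σd = 2E, so E′ = E + 2E = 3E = 90.
Each original face survives and each original vertex becomes one new face: F′ = F + V = 32.

60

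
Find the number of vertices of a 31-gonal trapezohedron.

The n-trapezohedron (dual of the n-antiprism) has V = 2·31 + 2 = 64, E = 4·31 = 124, F = 2·31 = 62.
Check: V − E + F = 64 − 124 + 62 = 2.

64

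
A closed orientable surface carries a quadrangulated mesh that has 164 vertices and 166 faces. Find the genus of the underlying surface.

2

Every face is a square, so 2E = 4·166 = 664, giving E = 332.
χ = V − E + F = 164 − 332 + 166 = -2.
For a closed orientable surface χ = 2 − 2g, so g = (2 − (-2))/2 = 2.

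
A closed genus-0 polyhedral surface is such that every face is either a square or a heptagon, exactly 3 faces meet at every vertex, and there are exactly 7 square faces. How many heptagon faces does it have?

Let x be the number of heptagons; then F = 7 + x.
Edge–face incidences: 2E = 4·7 + 7·x = 28 + 7x.
Every vertex has degree 3, so 3V = 2E.
Euler: V − E + F = 2 ⇒ (2E)/3 − E + (7 + x) = 2.
Multiply by 6: 2·(2E) − 3·(2E) + 6·(7 + x) = 12, i.e. 42 + 6x − (28 + 7x) = 12.
Collecting terms: −x + 14 = 12, so −x = −2, so x = 2.
Then 2E = 28 + 7·2 = 42, so E = 21, V = 2E/3 = 14, F = 7 + 2 = 9.

2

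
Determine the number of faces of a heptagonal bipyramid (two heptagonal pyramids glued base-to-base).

14

A bipyramid over an n-gon has 2n triangular faces and n + 2 vertices: V = 7 + 2 = 9, E = 3·7 = 21, F = 2·7 = 14.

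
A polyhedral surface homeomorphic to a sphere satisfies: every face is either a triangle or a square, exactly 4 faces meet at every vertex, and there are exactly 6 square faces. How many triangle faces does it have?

8

Let x be the number of triangles; then F = 6 + x.
Edge–face incidences: 2E = 4·6 + 3·x = 24 + 3x.
Every vertex has degree 4, so 4V = 2E.
Euler: V − E + F = 2 ⇒ (2E)/4 − E + (6 + x) = 2.
Multiply by 8: 2·(2E) − 4·(2E) + 8·(6 + x) = 16, i.e. 48 + 8x − 2·(24 + 3x) = 16.
Collecting terms: 2x = 16, so x = 8.
Then 2E = 24 + 3·8 = 48, so E = 24, V = 2E/4 = 12, F = 6 + 8 = 14.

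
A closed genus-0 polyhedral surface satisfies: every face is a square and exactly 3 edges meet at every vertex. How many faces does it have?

Each face has 4 edges and each edge borders two faces, so 2E = 4F.
Each vertex has degree 3, so 3V = 2E and hence V = 4F/3.
Euler: V − E + F = 2 ⇒ (4F/3) − (4F/2) + F = 2.
Multiply by 6: (8 − 12 + 6)F = 12, i.e. 2F = 12.
So F = 6, E = 4·6/2 = 12, V = 4·6/3 = 8.

6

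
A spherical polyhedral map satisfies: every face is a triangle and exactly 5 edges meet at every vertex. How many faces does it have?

Each face has 3 edges and each edge borders two faces, so 2E = 3F.
Each vertex has degree 5, so 5V = 2E and hence V = 3F/5.
Euler: V − E + F = 2 ⇒ (3F/5) − (3F/2) + F = 2.
Multiply by 10: (6 − 15 + 10)F = 20, i.e. 1F = 20.
So F = 20, E = 3·20/2 = 30, V = 3·20/5 = 12.

20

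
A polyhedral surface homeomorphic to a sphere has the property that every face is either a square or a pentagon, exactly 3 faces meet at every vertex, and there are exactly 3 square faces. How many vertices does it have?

14

Let x be the number of pentagons; then F = 3 + x.
Edge–face incidences: 2E = 4·3 + 5·x = 12 + 5x.
Every vertex has degree 3, so 3V = 2E.
Euler: V − E + F = 2 ⇒ (2E)/3 − E + (3 + x) = 2.
Multiply by 6: 2·(2E) − 3·(2E) + 6·(3 + x) = 12, i.e. 18 + 6x − (12 + 5x) = 12.
Collecting terms: x + 6 = 12, so x = 6.
Then 2E = 12 + 5·6 = 42, so E = 21, V = 2E/3 = 14, F = 3 + 6 = 9.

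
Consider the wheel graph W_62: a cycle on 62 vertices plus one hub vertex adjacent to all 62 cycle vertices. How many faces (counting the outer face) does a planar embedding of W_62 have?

63

W_62 has V = 62 + 1 = 63 vertices and E = 2·62 = 124 edges.
By Euler's formula F = 2 − V + E = 2 − 63 + 124 = 63.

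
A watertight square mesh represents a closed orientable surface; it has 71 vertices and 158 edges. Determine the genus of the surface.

5

Every face is a square and each edge borders two faces, so 4F = 2·158, giving F = 79.
χ = V − E + F = 71 − 158 + 79 = -8.
For a closed orientable surface χ = 2 − 2g, so g = (2 − (-8))/2 = 5.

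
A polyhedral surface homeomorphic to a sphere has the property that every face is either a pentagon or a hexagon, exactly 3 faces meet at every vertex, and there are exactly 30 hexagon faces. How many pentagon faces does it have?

Let x be the number of pentagons; then F = 30 + x.
Edge–face incidences: 2E = 6·30 + 5·x = 180 + 5x.
Every vertex has degree 3, so 3V = 2E.
Euler: V − E + F = 2 ⇒ (2E)/3 − E + (30 + x) = 2.
Multiply by 6: 2·(2E) − 3·(2E) + 6·(30 + x) = 12, i.e. 180 + 6x − (180 + 5x) = 12.
Collecting terms: x = 12.
Then 2E = 180 + 5·12 = 240, so E = 120, V = 2E/3 = 80, F = 30 + 12 = 42.

12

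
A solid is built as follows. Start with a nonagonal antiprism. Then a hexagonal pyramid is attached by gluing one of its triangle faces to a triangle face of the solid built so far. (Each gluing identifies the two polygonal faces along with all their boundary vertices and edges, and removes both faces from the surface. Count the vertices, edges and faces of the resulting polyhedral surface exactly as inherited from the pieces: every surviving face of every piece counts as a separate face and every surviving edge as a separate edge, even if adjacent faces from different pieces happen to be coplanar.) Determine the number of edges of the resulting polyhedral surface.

A nonagonal antiprism: V=18, E=36, F=20.
Attach a hexagonal pyramid (V=7, E=12, F=7) along a 3-gon: merge 3 vertices and 3 edges, delete both glued faces → V=22, E=45, F=25.
Check: V − E + F = 22 − 45 + 25 = 2.

45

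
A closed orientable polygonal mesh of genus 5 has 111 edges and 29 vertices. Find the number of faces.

74

For a closed orientable surface of genus 5, χ = 2 − 2·5 = -8.
F = -8 − V + E = -8 − 29 + 111 = 74.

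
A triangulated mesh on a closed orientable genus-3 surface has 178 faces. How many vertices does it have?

85

χ = 2 − 2·3 = -4, and every face is a triangle so 3F = 2E.
E = 3·178/2 = 267. Then V = -4 + E − F = -4 + 267 − 178 = 85.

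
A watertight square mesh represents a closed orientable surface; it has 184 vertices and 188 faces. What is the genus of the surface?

3

Every face is a square, so 2E = 4·188 = 752, giving E = 376.
χ = V − E + F = 184 − 376 + 188 = -4.
For a closed orientable surface χ = 2 − 2g, so g = (2 − (-4))/2 = 3.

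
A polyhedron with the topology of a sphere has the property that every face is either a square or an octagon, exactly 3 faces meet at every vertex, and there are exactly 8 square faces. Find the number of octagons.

Let x be the number of octagons; then F = 8 + x.
Edge–face incidences: 2E = 4·8 + 8·x = 32 + 8x.
Every vertex has degree 3, so 3V = 2E.
Euler: V − E + F = 2 ⇒ (2E)/3 − E + (8 + x) = 2.
Multiply by 6: 2·(2E) − 3·(2E) + 6·(8 + x) = 12, i.e. 48 + 6x − (32 + 8x) = 12.
Collecting terms: −2x + 16 = 12, so −2x = −4, so x = 2.
Then 2E = 32 + 8·2 = 48, so E = 24, V = 2E/3 = 16, F = 8 + 2 = 10.

2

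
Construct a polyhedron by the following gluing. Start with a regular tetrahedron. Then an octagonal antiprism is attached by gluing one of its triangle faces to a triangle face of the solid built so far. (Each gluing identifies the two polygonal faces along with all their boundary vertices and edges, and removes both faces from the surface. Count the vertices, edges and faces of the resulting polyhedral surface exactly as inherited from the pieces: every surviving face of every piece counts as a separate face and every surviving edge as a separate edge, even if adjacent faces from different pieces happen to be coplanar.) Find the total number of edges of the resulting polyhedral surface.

35

A regular tetrahedron: V=4, E=6, F=4.
Attach an octagonal antiprism (V=16, E=32, F=18) along a 3-gon: merge 3 vertices and 3 edges, delete both glued faces → V=17, E=35, F=20.
Check: V − E + F = 17 − 35 + 20 = 2.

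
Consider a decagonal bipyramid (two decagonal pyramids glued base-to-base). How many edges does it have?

A bipyramid over an n-gon has 2n triangular faces and n + 2 vertices: V = 10 + 2 = 12, E = 3·10 = 30, F = 2·10 = 20.

30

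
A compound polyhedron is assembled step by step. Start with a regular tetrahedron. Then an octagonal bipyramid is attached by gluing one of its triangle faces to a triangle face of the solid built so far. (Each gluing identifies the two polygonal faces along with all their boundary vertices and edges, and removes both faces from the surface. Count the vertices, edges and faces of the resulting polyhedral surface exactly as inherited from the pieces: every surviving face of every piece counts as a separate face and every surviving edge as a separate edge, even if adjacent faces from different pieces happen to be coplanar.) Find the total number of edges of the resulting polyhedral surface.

27

A regular tetrahedron: V=4, E=6, F=4.
Attach an octagonal bipyramid (V=10, E=24, F=16) along a 3-gon: merge 3 vertices and 3 edges, delete both glued faces → V=11, E=27, F=18.
Check: V − E + F = 11 − 27 + 18 = 2.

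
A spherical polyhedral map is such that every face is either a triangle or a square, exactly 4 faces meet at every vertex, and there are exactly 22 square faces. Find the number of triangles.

Let x be the number of triangles; then F = 22 + x.
Edge–face incidences: 2E = 4·22 + 3·x = 88 + 3x.
Every vertex has degree 4, so 4V = 2E.
Euler: V − E + F = 2 ⇒ (2E)/4 − E + (22 + x) = 2.
Multiply by 8: 2·(2E) − 4·(2E) + 8·(22 + x) = 16, i.e. 176 + 8x − 2·(88 + 3x) = 16.
Collecting terms: 2x = 16, so x = 8.
Then 2E = 88 + 3·8 = 112, so E = 56, V = 2E/4 = 28, F = 22 + 8 = 30.

8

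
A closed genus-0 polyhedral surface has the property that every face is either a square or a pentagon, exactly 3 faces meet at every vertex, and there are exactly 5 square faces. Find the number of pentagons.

2

Let x be the number of pentagons; then F = 5 + x.
Edge–face incidences: 2E = 4·5 + 5·x = 20 + 5x.
Every vertex has degree 3, so 3V = 2E.
Euler: V − E + F = 2 ⇒ (2E)/3 − E + (5 + x) = 2.
Multiply by 6: 2·(2E) − 3·(2E) + 6·(5 + x) = 12, i.e. 30 + 6x − (20 + 5x) = 12.
Collecting terms: x + 10 = 12, so x = 2.
Then 2E = 20 + 5·2 = 30, so E = 15, V = 2E/3 = 10, F = 5 + 2 = 7.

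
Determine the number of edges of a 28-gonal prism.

84

A prism on an n-gon has two n-gon bases and n rectangular sides: V = 2·28 = 56, E = 3·28 = 84, F = 28 + 2 = 30.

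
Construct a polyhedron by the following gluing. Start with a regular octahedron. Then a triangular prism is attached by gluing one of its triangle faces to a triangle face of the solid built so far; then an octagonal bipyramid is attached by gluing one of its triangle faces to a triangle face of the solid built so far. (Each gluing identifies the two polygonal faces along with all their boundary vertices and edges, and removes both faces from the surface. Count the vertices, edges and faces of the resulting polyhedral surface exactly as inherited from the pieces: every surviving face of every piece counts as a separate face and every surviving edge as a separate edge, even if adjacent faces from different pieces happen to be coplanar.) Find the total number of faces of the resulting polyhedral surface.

25

A regular octahedron: V=6, E=12, F=8.
Attach a triangular prism (V=6, E=9, F=5) along a 3-gon: merge 3 vertices and 3 edges, delete both glued faces → V=9, E=18, F=11.
Attach an octagonal bipyramid (V=10, E=24, F=16) along a 3-gon: merge 3 vertices and 3 edges, delete both glued faces → V=16, E=39, F=25.
Check: V − E + F = 16 − 39 + 25 = 2.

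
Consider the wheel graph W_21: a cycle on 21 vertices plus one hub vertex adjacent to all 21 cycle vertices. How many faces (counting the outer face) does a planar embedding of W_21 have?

22

W_21 has V = 21 + 1 = 22 vertices and E = 2·21 = 42 edges.
By Euler's formula F = 2 − V + E = 2 − 22 + 42 = 22.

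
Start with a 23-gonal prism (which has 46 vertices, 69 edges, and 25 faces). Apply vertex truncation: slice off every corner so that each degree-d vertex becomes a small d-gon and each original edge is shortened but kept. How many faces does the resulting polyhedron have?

Truncation replaces each original edge-end by a new vertex, so V′ = 2E = 138.
Each original edge survives, and each old vertex of degree d contributes d new edges; summing degrees gives Σd = 2E, so E′ = E + 2E = 3E = 207.
Each original face survives and each original vertex becomes one new face: F′ = F + V = 71.

71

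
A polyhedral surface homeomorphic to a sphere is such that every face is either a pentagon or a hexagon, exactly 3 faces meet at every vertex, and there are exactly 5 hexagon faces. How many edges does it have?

Let x be the number of pentagons; then F = 5 + x.
Edge–face incidences: 2E = 6·5 + 5·x = 30 + 5x.
Every vertex has degree 3, so 3V = 2E.
Euler: V − E + F = 2 ⇒ (2E)/3 − E + (5 + x) = 2.
Multiply by 6: 2·(2E) − 3·(2E) + 6·(5 + x) = 12, i.e. 30 + 6x − (30 + 5x) = 12.
Collecting terms: x = 12.
Then 2E = 30 + 5·12 = 90, so E = 45, V = 2E/3 = 30, F = 5 + 12 = 17.

45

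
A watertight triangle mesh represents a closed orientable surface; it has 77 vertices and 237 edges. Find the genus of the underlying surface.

2

Every face is a triangle and each edge borders two faces, so 3F = 2·237, giving F = 158.
χ = V − E + F = 77 − 237 + 158 = -2.
For a closed orientable surface χ = 2 − 2g, so g = (2 − (-2))/2 = 2.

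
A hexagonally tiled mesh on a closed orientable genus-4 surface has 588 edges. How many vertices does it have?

386

χ = 2 − 2·4 = -6, and every face is a hexagon so 6F = 2E.
F = 2E/6 = 196. Then V = -6 + E − F = -6 + 588 − 196 = 386.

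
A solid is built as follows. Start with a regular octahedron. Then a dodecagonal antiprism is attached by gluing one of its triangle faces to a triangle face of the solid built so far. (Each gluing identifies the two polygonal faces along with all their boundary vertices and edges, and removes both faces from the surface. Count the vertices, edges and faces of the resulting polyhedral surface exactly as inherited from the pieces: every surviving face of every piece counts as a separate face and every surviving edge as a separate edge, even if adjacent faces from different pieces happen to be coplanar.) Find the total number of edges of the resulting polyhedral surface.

57

A regular octahedron: V=6, E=12, F=8.
Attach a dodecagonal antiprism (V=24, E=48, F=26) along a 3-gon: merge 3 vertices and 3 edges, delete both glued faces → V=27, E=57, F=32.
Check: V − E + F = 27 − 57 + 32 = 2.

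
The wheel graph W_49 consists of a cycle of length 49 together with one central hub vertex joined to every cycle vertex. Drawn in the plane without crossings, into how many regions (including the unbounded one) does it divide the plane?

50

W_49 has V = 49 + 1 = 50 vertices and E = 2·49 = 98 edges.
By Euler's formula F = 2 − V + E = 2 − 50 + 98 = 50.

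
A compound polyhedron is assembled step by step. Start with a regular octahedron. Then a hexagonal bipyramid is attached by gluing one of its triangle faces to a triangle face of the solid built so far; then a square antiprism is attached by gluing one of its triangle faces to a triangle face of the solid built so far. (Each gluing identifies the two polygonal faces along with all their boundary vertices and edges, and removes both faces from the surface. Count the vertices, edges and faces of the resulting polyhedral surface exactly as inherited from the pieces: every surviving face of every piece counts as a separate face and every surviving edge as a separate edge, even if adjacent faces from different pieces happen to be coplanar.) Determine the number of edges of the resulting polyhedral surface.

A regular octahedron: V=6, E=12, F=8.
Attach a hexagonal bipyramid (V=8, E=18, F=12) along a 3-gon: merge 3 vertices and 3 edges, delete both glued faces → V=11, E=27, F=18.
Attach a square antiprism (V=8, E=16, F=10) along a 3-gon: merge 3 vertices and 3 edges, delete both glued faces → V=16, E=40, F=26.
Check: V − E + F = 16 − 40 + 26 = 2.

40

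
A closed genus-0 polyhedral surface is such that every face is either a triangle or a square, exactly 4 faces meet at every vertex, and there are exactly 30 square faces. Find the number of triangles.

Let x be the number of triangles; then F = 30 + x.
Edge–face incidences: 2E = 4·30 + 3·x = 120 + 3x.
Every vertex has degree 4, so 4V = 2E.
Euler: V − E + F = 2 ⇒ (2E)/4 − E + (30 + x) = 2.
Multiply by 8: 2·(2E) − 4·(2E) + 8·(30 + x) = 16, i.e. 240 + 8x − 2·(120 + 3x) = 16.
Collecting terms: 2x = 16, so x = 8.
Then 2E = 120 + 3·8 = 144, so E = 72, V = 2E/4 = 36, F = 30 + 8 = 38.

8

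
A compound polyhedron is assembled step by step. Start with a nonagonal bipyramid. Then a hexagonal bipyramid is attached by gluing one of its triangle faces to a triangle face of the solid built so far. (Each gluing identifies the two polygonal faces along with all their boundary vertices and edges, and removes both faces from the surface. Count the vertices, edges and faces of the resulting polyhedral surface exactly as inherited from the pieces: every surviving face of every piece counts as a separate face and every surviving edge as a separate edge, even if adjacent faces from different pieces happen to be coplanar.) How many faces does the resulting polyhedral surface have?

28

A nonagonal bipyramid: V=11, E=27, F=18.
Attach a hexagonal bipyramid (V=8, E=18, F=12) along a 3-gon: merge 3 vertices and 3 edges, delete both glued faces → V=16, E=42, F=28.
Check: V − E + F = 16 − 42 + 28 = 2.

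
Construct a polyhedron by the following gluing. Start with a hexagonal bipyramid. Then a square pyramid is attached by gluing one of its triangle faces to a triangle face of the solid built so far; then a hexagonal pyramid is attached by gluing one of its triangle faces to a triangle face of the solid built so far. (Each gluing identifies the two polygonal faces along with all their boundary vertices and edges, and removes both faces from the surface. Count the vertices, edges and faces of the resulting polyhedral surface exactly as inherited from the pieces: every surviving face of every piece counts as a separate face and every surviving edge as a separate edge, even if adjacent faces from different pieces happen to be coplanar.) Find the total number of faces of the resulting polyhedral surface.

20

A hexagonal bipyramid: V=8, E=18, F=12.
Attach a square pyramid (V=5, E=8, F=5) along a 3-gon: merge 3 vertices and 3 edges, delete both glued faces → V=10, E=23, F=15.
Attach a hexagonal pyramid (V=7, E=12, F=7) along a 3-gon: merge 3 vertices and 3 edges, delete both glued faces → V=14, E=32, F=20.
Check: V − E + F = 14 − 32 + 20 = 2.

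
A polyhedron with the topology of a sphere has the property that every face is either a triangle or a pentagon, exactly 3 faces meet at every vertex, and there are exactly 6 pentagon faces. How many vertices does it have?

12

Let x be the number of triangles; then F = 6 + x.
Edge–face incidences: 2E = 5·6 + 3·x = 30 + 3x.
Every vertex has degree 3, so 3V = 2E.
Euler: V − E + F = 2 ⇒ (2E)/3 − E + (6 + x) = 2.
Multiply by 6: 2·(2E) − 3·(2E) + 6·(6 + x) = 12, i.e. 36 + 6x − (30 + 3x) = 12.
Collecting terms: 3x + 6 = 12, so 3x = 6, so x = 2.
Then 2E = 30 + 3·2 = 36, so E = 18, V = 2E/3 = 12, F = 6 + 2 = 8.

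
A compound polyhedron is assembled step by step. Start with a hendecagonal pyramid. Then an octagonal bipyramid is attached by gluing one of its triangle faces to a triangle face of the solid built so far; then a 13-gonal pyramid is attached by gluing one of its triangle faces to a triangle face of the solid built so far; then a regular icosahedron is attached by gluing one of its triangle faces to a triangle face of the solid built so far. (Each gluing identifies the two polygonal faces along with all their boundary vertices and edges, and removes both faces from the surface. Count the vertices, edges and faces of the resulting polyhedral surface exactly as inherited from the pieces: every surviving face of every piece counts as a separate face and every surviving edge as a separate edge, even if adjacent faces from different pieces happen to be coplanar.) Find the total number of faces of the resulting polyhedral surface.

56

A hendecagonal pyramid: V=12, E=22, F=12.
Attach an octagonal bipyramid (V=10, E=24, F=16) along a 3-gon: merge 3 vertices and 3 edges, delete both glued faces → V=19, E=43, F=26.
Attach a 13-gonal pyramid (V=14, E=26, F=14) along a 3-gon: merge 3 vertices and 3 edges, delete both glued faces → V=30, E=66, F=38.
Attach a regular icosahedron (V=12, E=30, F=20) along a 3-gon: merge 3 vertices and 3 edges, delete both glued faces → V=39, E=93, F=56.
Check: V − E + F = 39 − 93 + 56 = 2.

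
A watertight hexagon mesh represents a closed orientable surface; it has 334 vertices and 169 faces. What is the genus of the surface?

3

Every face is a hexagon, so 2E = 6·169 = 1014, giving E = 507.
χ = V − E + F = 334 − 507 + 169 = -4.
For a closed orientable surface χ = 2 − 2g, so g = (2 − (-4))/2 = 3.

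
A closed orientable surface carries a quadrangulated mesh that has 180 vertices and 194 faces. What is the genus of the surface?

8

Every face is a square, so 2E = 4·194 = 776, giving E = 388.
χ = V − E + F = 180 − 388 + 194 = -14.
For a closed orientable surface χ = 2 − 2g, so g = (2 − (-14))/2 = 8.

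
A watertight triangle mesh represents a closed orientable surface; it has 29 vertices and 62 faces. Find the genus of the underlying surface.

2

Every face is a triangle, so 2E = 3·62 = 186, giving E = 93.
χ = V − E + F = 29 − 93 + 62 = -2.
For a closed orientable surface χ = 2 − 2g, so g = (2 − (-2))/2 = 2.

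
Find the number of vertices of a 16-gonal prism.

A prism on an n-gon has two n-gon bases and n rectangular sides: V = 2·16 = 32, E = 3·16 = 48, F = 16 + 2 = 18.

32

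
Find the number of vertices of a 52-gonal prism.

A prism on an n-gon has two n-gon bases and n rectangular sides: V = 2·52 = 104, E = 3·52 = 156, F = 52 + 2 = 54.

104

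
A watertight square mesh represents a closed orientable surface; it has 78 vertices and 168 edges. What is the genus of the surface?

Every face is a square and each edge borders two faces, so 4F = 2·168, giving F = 84.
χ = V − E + F = 78 − 168 + 84 = -6.
For a closed orientable surface χ = 2 − 2g, so g = (2 − (-6))/2 = 4.

4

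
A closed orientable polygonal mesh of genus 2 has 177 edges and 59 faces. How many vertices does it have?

For a closed orientable surface of genus 2, χ = 2 − 2·2 = -2.
V = -2 + E − F = -2 + 177 − 59 = 116.

116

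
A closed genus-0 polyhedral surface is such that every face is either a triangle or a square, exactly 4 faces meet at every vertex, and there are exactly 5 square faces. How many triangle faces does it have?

Let x be the number of triangles; then F = 5 + x.
Edge–face incidences: 2E = 4·5 + 3·x = 20 + 3x.
Every vertex has degree 4, so 4V = 2E.
Euler: V − E + F = 2 ⇒ (2E)/4 − E + (5 + x) = 2.
Multiply by 8: 2·(2E) − 4·(2E) + 8·(5 + x) = 16, i.e. 40 + 8x − 2·(20 + 3x) = 16.
Collecting terms: 2x = 16, so x = 8.
Then 2E = 20 + 3·8 = 44, so E = 22, V = 2E/4 = 11, F = 5 + 8 = 13.

8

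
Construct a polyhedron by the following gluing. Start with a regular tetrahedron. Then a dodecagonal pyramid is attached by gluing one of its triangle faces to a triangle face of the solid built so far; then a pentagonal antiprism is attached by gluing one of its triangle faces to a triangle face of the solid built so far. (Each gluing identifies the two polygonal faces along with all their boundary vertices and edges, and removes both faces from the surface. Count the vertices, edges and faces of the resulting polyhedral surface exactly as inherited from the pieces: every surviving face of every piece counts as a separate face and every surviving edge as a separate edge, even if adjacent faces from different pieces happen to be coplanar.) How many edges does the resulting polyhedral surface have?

44

A regular tetrahedron: V=4, E=6, F=4.
Attach a dodecagonal pyramid (V=13, E=24, F=13) along a 3-gon: merge 3 vertices and 3 edges, delete both glued faces → V=14, E=27, F=15.
Attach a pentagonal antiprism (V=10, E=20, F=12) along a 3-gon: merge 3 vertices and 3 edges, delete both glued faces → V=21, E=44, F=25.
Check: V − E + F = 21 − 44 + 25 = 2.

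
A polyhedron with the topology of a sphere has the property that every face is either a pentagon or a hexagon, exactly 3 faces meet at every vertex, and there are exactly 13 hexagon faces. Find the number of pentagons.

Let x be the number of pentagons; then F = 13 + x.
Edge–face incidences: 2E = 6·13 + 5·x = 78 + 5x.
Every vertex has degree 3, so 3V = 2E.
Euler: V − E + F = 2 ⇒ (2E)/3 − E + (13 + x) = 2.
Multiply by 6: 2·(2E) − 3·(2E) + 6·(13 + x) = 12, i.e. 78 + 6x − (78 + 5x) = 12.
Collecting terms: x = 12.
Then 2E = 78 + 5·12 = 138, so E = 69, V = 2E/3 = 46, F = 13 + 12 = 25.

12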